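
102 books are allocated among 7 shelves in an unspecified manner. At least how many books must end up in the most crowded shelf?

15

By the pigeonhole principle, the 7 shelves are the holes and the 102 books are the pigeons.
If every shelf held at most 14 books, the total would be at most 7 × 14 = 98, which is less than 102.
So some shelf holds at least ⌈102/7⌉ = 15 books.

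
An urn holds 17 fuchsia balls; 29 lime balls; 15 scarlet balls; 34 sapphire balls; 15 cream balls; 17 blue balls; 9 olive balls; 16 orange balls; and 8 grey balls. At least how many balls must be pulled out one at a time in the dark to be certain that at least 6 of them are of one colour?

46

Pigeonhole: put each drawn ball into a box by colour. The largest draw with every box below 6 takes min(count, 5) from each colour.
Σ min(cᵢ, 5) = 5 + 5 + 5 + 5 + 5 + 5 + 5 + 5 + 5 = 45.
Draw number 45 + 1 = 46 must push one box to 6.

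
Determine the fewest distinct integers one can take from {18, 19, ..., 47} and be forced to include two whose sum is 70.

Group the elements by complementary pair {x, 70−x}: {23,47}, {24,46}, {25,45}, …, giving 12 two-element pairs; the single value 35 (it cannot pair with itself since the integers are distinct); and 5 integers whose partner 70−x falls outside [18,47].
Treating each of those 18 groups as a pigeonhole, one can pick one integer per group — 18 integers — with no two summing to 70.
The 19th integer lands in an occupied pair, forcing a sum of 70.

19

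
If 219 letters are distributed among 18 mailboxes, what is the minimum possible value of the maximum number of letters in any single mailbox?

By pigeonhole, the 18 mailboxes are the holes and the 219 letters are the pigeons.
If every mailbox held at most 12 letters, the total would be at most 18 × 12 = 216, which is less than 219.
So some mailbox holds at least ⌈219/18⌉ = 13 letters.

13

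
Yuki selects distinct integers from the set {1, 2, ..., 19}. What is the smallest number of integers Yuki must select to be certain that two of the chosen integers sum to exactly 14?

14

A set avoiding the sum 14 can contain at most one of each pair {x, 14−x}, plus the 7 elements whose complement lies outside the range or equal to its own complement.
The integers 7, …, 19 (13 of them) are such a set: any two sum to at least 7+8 = 15 > 14.
By the pigeonhole principle, any 14th integer completes one of the 6 pairs, so 14 choices force a sum of 14.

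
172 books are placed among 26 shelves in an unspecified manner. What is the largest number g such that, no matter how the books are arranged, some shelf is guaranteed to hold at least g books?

The 26 shelves are the holes and the 172 books are the pigeons.
If every shelf held at most 6 books, the total would be at most 26 × 6 = 156, which is less than 172.
So some shelf holds at least ⌈172/26⌉ = 7 books.

7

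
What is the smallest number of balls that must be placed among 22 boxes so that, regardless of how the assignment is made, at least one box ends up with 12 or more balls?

243

With 242 balls one could put exactly 11 in each of the 22 boxes, and no box would reach 12.
Pigeonhole: one more ball must land in a box that already has 11, giving it 12.
So 22 × 11 + 1 = 243 balls are required.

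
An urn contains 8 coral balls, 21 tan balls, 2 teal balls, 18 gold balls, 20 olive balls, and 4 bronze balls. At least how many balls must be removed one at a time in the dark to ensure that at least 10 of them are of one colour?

Put each drawn ball into a box by colour. The largest draw with every box below 10 takes min(count, 9) from each colour; colours with fewer than 9 contribute all they have.
Σ min(cᵢ, 9) = 8 + 9 + 2 + 9 + 9 + 4 = 41.
Draw number 41 + 1 = 42 must push one box to 10.

42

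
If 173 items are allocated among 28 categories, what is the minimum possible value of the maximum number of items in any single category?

7

Pigeonhole: the 28 categories are the holes and the 173 items are the pigeons.
If every category held at most 6 items, the total would be at most 28 × 6 = 168, which is less than 173.
So some category holds at least ⌈173/28⌉ = 7 items.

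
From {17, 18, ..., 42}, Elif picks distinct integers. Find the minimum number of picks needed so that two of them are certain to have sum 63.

16

A set avoiding the sum 63 can contain at most one of each pair {x, 63−x}, plus the 4 elements whose complement lies outside the range.
The integers 17, …, 31 (15 of them) are such a set: any two sum to at least 17+18 = 35 and at most 30+31 = 61 < 63.
Pigeonhole: any 16th integer completes one of the 11 pairs, so 16 choices force a sum of 63.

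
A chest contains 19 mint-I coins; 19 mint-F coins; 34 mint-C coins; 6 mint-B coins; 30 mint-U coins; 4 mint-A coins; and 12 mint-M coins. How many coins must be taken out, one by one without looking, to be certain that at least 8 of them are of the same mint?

46

Put each drawn coin into a box by mint. The largest draw with every box below 8 takes min(count, 7) from each mint; mints with fewer than 7 contribute all they have.
Σ min(cᵢ, 7) = 7 + 7 + 7 + 6 + 7 + 4 + 7 = 45.
Draw number 45 + 1 = 46 must push one box to 8.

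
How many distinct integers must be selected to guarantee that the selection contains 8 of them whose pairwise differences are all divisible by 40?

281

Integers whose pairwise differences are multiples of 40 are exactly those sharing a remainder mod 40. The 40 residue classes mod 40 are the pigeonholes.
With 280 integers one could put 7 in each residue class and have no class reach 8.
The 281st integer pushes some class to 8, so 40·7 + 1 = 281.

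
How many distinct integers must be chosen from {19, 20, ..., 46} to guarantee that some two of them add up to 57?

19

A set avoiding the sum 57 can contain at most one of each pair {x, 57−x}, plus the 8 elements whose complement lies outside the range.
The integers 29, …, 46 (18 of them) are such a set: any two sum to at least 29+30 = 59 > 57.
Pigeonhole: any 19th integer completes one of the 10 pairs, so 19 choices force a sum of 57.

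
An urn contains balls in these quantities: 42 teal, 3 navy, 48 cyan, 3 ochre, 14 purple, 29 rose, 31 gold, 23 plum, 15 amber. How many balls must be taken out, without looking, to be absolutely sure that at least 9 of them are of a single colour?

An adversary could hand out at most 8 balls per colour (navy, ochre run out sooner): 8 + 3 + 8 + 3 + 8 + 8 + 8 + 8 + 8 = 62 balls and still no colour has 9.
By the pigeonhole principle, one more ball lands in a colour already at 8, so 63 draws are enough and 62 are not.

63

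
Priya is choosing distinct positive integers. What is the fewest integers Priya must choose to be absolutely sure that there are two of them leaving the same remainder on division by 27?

By the pigeonhole principle, the 27 residue classes mod 27 are the pigeonholes.
With 27 integers one could put 1 in each residue class and have no class reach 2.
The 28th integer pushes some class to 2, so 27·1 + 1 = 28.

28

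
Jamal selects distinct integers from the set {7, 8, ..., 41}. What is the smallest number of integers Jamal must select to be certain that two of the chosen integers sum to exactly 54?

22

Two chosen integers sum to 54 exactly when both halves of some pair {x, 54−x} with 13 ≤ x ≤ 54−x ≤ 41 are chosen — 14 such pairs.
The remaining 7 elements (those with no distinct partner in range) can never complete a 54-sum, so the worst case takes all of them and one from each pair: 7 + 14 = 21.
Pigeonhole: the 22nd integer has to be the second member of some pair, so 21 + 1 = 22.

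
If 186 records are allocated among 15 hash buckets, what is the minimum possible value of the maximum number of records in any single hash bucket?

13

By the pigeonhole principle, the 15 hash buckets are the holes and the 186 records are the pigeons.
If every hash bucket held at most 12 records, the total would be at most 15 × 12 = 180, which is less than 186.
So some hash bucket holds at least ⌈186/15⌉ = 13 records.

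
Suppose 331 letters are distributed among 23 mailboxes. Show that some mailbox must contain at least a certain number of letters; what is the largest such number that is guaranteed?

15

By the pigeonhole principle, the 23 mailboxes are the holes and the 331 letters are the pigeons.
If every mailbox held at most 14 letters, the total would be at most 23 × 14 = 322, which is less than 331.
So some mailbox holds at least ⌈331/23⌉ = 15 letters.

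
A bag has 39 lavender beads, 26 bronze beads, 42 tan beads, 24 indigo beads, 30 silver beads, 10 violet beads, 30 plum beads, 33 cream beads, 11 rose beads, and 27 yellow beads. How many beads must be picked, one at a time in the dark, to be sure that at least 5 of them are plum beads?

247

In the worst case for collecting plum beads, every non-plum bead comes out first.
There are 39 + 26 + 42 + 24 + 30 + 10 + 33 + 11 + 27 = 242 non-plum beads altogether.
After those, each further bead must be plum, so 242 + 5 = 247 draws guarantee 5 plum beads.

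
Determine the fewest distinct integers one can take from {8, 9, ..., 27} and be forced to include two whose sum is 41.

14

Group the elements by complementary pair {x, 41−x}: {14,27}, {15,26}, {16,25}, …, giving 7 two-element pairs and 6 integers whose partner 41−x falls outside [8,27].
Treating each of those 13 groups as a pigeonhole, one can pick one integer per group — 13 integers — with no two summing to 41.
The 14th integer lands in an occupied pair, forcing a sum of 41.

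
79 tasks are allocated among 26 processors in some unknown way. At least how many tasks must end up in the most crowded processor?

4

By the pigeonhole principle, the 26 processors are the holes and the 79 tasks are the pigeons.
If every processor held at most 3 tasks, the total would be at most 26 × 3 = 78, which is less than 79.
So some processor holds at least ⌈79/26⌉ = 4 tasks.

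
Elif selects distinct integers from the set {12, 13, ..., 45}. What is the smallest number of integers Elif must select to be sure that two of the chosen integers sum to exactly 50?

Two chosen integers sum to 50 exactly when both halves of some pair {x, 50−x} with 12 ≤ x ≤ 50−x ≤ 38 are chosen — 13 such pairs.
The remaining 8 elements (those with no distinct partner in range) can never complete a 50-sum, so the worst case takes all of them and one from each pair: 8 + 13 = 21.
By pigeonhole, the 22nd integer has to be the second member of some pair, so 21 + 1 = 22.

22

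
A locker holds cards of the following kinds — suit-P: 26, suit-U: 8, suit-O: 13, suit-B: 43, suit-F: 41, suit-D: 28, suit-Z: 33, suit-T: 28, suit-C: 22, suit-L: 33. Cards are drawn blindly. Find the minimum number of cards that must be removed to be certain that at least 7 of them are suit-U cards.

In the worst case for collecting suit-U cards, every non-suit-U card comes out first.
There are 26 + 13 + 43 + 41 + 28 + 33 + 28 + 22 + 33 = 267 non-suit-U cards altogether.
After those, each further card must be suit-U, so 267 + 7 = 274 draws guarantee 7 suit-U cards.

274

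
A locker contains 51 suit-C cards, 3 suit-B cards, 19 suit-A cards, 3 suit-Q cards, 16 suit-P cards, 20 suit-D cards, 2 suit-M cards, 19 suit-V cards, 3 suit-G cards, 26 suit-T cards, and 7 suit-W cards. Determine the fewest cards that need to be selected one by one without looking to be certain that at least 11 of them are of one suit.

Put each drawn card into a box by suit. The largest draw with every box below 11 takes min(count, 10) from each suit; suits with fewer than 10 contribute all they have.
Σ min(cᵢ, 10) = 10 + 3 + 10 + 3 + 10 + 10 + 2 + 10 + 3 + 10 + 7 = 78.
Draw number 78 + 1 = 79 must push one box to 11.

79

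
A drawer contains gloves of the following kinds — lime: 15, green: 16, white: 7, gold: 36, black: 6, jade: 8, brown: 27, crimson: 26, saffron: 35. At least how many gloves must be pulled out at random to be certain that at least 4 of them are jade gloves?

In the worst case for collecting jade gloves, every non-jade glove comes out first.
There are 15 + 16 + 7 + 36 + 6 + 27 + 26 + 35 = 168 non-jade gloves altogether.
After those, each further glove must be jade, so 168 + 4 = 172 draws guarantee 4 jade gloves.

172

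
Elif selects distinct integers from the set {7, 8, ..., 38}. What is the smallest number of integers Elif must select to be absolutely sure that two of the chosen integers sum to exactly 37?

21

A set avoiding the sum 37 can contain at most one of each pair {x, 37−x}, plus the 8 elements whose complement lies outside the range.
The integers 19, …, 38 (20 of them) are such a set: any two sum to at least 19+20 = 39 > 37.
Any 21st integer completes one of the 12 pairs, so 21 choices force a sum of 37.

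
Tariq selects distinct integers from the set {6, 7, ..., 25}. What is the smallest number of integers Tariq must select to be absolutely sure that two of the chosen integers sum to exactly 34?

13

Two chosen integers sum to 34 exactly when both halves of some pair {x, 34−x} with 9 ≤ x ≤ 34−x ≤ 25 are chosen — 8 such pairs.
The remaining 4 elements (those with no distinct partner in range) can never complete a 34-sum, so the worst case takes all of them and one from each pair: 4 + 8 = 12.
By the pigeonhole principle, the 13th integer has to be the second member of some pair, so 12 + 1 = 13.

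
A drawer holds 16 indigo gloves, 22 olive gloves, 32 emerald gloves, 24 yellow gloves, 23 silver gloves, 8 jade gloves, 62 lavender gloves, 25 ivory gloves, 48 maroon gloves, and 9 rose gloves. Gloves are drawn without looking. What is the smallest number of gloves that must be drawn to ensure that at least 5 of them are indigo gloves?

258

In the worst case for collecting indigo gloves, every non-indigo glove comes out first.
There are 22 + 32 + 24 + 23 + 8 + 62 + 25 + 48 + 9 = 253 non-indigo gloves altogether.
After those, each further glove must be indigo, so 253 + 5 = 258 draws guarantee 5 indigo gloves.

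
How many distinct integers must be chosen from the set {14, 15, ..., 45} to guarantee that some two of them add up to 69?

Two chosen integers sum to 69 exactly when both halves of some pair {x, 69−x} with 24 ≤ x ≤ 69−x ≤ 45 are chosen — 11 such pairs.
The remaining 10 elements (those with no distinct partner in range) can never complete a 69-sum, so the worst case takes all of them and one from each pair: 10 + 11 = 21.
The 22nd integer has to be the second member of some pair, so 21 + 1 = 22.

22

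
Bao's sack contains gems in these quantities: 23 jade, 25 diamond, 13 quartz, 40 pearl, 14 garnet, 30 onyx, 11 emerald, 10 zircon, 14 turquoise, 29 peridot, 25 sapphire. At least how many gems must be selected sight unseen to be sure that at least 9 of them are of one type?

Put each drawn gem into a box by type. The largest draw with every box below 9 takes min(count, 8) from each type.
Σ min(cᵢ, 8) = 8 + 8 + 8 + 8 + 8 + 8 + 8 + 8 + 8 + 8 + 8 = 88.
Draw number 88 + 1 = 89 must push one box to 9.

89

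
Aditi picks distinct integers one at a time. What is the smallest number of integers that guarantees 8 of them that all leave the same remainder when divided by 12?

By the pigeonhole principle, the 12 residue classes mod 12 are the pigeonholes.
With 84 integers one could put 7 in each residue class and have no class reach 8.
The 85th integer pushes some class to 8, so 12·7 + 1 = 85.

85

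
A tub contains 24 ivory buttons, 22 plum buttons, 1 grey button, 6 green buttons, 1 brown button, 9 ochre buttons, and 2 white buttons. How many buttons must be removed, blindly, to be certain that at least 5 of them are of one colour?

21

By pigeonhole, put each drawn button into a box by colour. The largest draw with every box below 5 takes min(count, 4) from each colour; colours with fewer than 4 contribute all they have.
Σ min(cᵢ, 4) = 4 + 4 + 1 + 4 + 1 + 4 + 2 = 20.
Draw number 20 + 1 = 21 must push one box to 5.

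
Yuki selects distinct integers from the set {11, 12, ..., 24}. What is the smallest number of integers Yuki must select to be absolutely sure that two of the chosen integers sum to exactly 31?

10

Two chosen integers sum to 31 exactly when both halves of some pair {x, 31−x} with 11 ≤ x ≤ 31−x ≤ 20 are chosen — 5 such pairs.
The remaining 4 elements (those with no distinct partner in range) can never complete a 31-sum, so the worst case takes all of them and one from each pair: 4 + 5 = 9.
By the pigeonhole principle, the 10th integer has to be the second member of some pair, so 9 + 1 = 10.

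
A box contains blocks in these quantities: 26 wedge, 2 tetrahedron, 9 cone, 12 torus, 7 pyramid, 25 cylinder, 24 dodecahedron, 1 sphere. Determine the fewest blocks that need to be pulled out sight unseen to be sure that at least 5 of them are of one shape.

Put each drawn block into a box by shape. The largest draw with every box below 5 takes min(count, 4) from each shape; shapes with fewer than 4 contribute all they have.
Σ min(cᵢ, 4) = 4 + 2 + 4 + 4 + 4 + 4 + 4 + 1 = 27.
Draw number 27 + 1 = 28 must push one box to 5.

28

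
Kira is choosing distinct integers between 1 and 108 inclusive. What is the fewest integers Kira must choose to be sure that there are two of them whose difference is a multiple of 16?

17

Integers whose pairwise differences are multiples of 16 are exactly those sharing a remainder mod 16. The 16 residue classes mod 16 are the pigeonholes.
With 16 integers one could put 1 in each residue class and have no class reach 2.
The 17th integer pushes some class to 2, so 16·1 + 1 = 17.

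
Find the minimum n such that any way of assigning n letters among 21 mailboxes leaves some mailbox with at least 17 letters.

337

With 336 letters one could put exactly 16 in each of the 21 mailboxes, and no mailbox would reach 17.
One more letter must land in a mailbox that already has 16, giving it 17.
So 21 × 16 + 1 = 337 letters are required.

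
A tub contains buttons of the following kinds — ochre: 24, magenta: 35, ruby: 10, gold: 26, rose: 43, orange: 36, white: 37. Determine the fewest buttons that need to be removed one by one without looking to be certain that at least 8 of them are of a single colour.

50

The 7 colours are the holes; the buttons drawn are the pigeons.
To avoid 8 of any one colour, the worst case takes at most 7 of each colour.
That gives 7 + 7 + 7 + 7 + 7 + 7 + 7 = 49 buttons with no colour reaching 8.
The next button forces some colour to 8, so 49 + 1 = 50.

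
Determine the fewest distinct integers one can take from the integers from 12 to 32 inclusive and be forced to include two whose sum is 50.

15

Two chosen integers sum to 50 exactly when both halves of some pair {x, 50−x} with 18 ≤ x ≤ 50−x ≤ 32 are chosen — 7 such pairs.
The remaining 7 elements (those with no distinct partner in range) can never complete a 50-sum, so the worst case takes all of them and one from each pair: 7 + 7 = 14.
The 15th integer has to be the second member of some pair, so 14 + 1 = 15.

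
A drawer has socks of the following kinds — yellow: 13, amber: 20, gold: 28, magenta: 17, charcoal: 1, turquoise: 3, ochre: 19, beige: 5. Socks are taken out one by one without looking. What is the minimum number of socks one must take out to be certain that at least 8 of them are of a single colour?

The 8 colours are the holes; the socks drawn are the pigeons.
To avoid 8 of any one colour, the worst case takes at most 7 of each colour, or every sock of a colour that has fewer than 7.
That gives 7 + 7 + 7 + 7 + 1 + 3 + 7 + 5 = 44 socks with no colour reaching 8.
The next sock forces some colour to 8, so 44 + 1 = 45.

45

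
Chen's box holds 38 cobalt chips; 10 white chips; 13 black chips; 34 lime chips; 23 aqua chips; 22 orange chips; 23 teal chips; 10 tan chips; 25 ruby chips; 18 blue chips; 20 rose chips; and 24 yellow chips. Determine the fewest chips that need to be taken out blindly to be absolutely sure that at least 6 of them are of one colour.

61

The 12 colours are the holes; the chips drawn are the pigeons.
To avoid 6 of any one colour, the worst case takes at most 5 of each colour.
That gives 5 + 5 + 5 + 5 + 5 + 5 + 5 + 5 + 5 + 5 + 5 + 5 = 60 chips with no colour reaching 6.
The next chip forces some colour to 6, so 60 + 1 = 61.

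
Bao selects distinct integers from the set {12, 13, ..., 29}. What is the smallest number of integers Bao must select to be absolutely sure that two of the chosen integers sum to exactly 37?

12

A set avoiding the sum 37 can contain at most one of each pair {x, 37−x}, plus the 4 elements whose complement lies outside the range.
The integers 19, …, 29 (11 of them) are such a set: any two sum to at least 19+20 = 39 > 37.
By pigeonhole, any 12th integer completes one of the 7 pairs, so 12 choices force a sum of 37.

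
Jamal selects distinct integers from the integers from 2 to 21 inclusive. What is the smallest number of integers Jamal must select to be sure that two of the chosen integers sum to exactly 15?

Two chosen integers sum to 15 exactly when both halves of some pair {x, 15−x} with 2 ≤ x ≤ 15−x ≤ 13 are chosen — 6 such pairs.
The remaining 8 elements (those with no distinct partner in range) can never complete a 15-sum, so the worst case takes all of them and one from each pair: 8 + 6 = 14.
The 15th integer has to be the second member of some pair, so 14 + 1 = 15.

15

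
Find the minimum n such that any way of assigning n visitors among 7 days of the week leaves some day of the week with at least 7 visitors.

With 42 visitors one could put exactly 6 in each of the 7 days of the week, and no day of the week would reach 7.
By the pigeonhole principle, one more visitor must land in a day of the week that already has 6, giving it 7.
So 7 × 6 + 1 = 43 visitors are required.

43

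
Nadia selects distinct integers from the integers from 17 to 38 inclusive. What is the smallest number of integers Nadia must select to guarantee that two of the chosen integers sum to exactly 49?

A set avoiding the sum 49 can contain at most one of each pair {x, 49−x}, plus the 6 elements whose complement lies outside the range.
The integers 25, …, 38 (14 of them) are such a set: any two sum to at least 25+26 = 51 > 49.
Any 15th integer completes one of the 8 pairs, so 15 choices force a sum of 49.

15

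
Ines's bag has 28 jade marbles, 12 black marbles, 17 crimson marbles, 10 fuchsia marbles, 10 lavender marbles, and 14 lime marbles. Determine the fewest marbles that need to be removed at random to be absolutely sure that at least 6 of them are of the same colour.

31

An adversary could hand out at most 5 marbles per colour: 5 + 5 + 5 + 5 + 5 + 5 = 30 marbles and still no colour has 6.
By pigeonhole, one more marble lands in a colour already at 5, so 31 draws are enough and 30 are not.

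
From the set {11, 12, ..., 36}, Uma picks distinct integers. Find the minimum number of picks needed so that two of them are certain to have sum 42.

Two chosen integers sum to 42 exactly when both halves of some pair {x, 42−x} with 11 ≤ x ≤ 42−x ≤ 31 are chosen — 10 such pairs.
The remaining 6 elements (those with no distinct partner in range) can never complete a 42-sum, so the worst case takes all of them and one from each pair: 6 + 10 = 16.
By the pigeonhole principle, the 17th integer has to be the second member of some pair, so 16 + 1 = 17.

17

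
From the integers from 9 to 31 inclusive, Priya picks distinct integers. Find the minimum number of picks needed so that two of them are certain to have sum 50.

18

Group the elements by complementary pair {x, 50−x}: {19,31}, {20,30}, {21,29}, …, giving 6 two-element pairs; the single value 25 (it cannot pair with itself since the integers are distinct); and 10 integers whose partner 50−x falls outside [9,31].
By the pigeonhole principle, treating each of those 17 groups as a pigeonhole, one can pick one integer per group — 17 integers — with no two summing to 50.
The 18th integer lands in an occupied pair, forcing a sum of 50.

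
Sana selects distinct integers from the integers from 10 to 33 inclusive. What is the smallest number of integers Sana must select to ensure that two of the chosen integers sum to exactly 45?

Group the elements by complementary pair {x, 45−x}: {12,33}, {13,32}, {14,31}, …, giving 11 two-element pairs and 2 integers whose partner 45−x falls outside [10,33].
Treating each of those 13 groups as a pigeonhole, one can pick one integer per group — 13 integers — with no two summing to 45.
The 14th integer lands in an occupied pair, forcing a sum of 45.

14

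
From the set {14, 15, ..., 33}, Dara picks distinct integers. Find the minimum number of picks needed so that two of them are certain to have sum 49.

A set avoiding the sum 49 can contain at most one of each pair {x, 49−x}, plus the 2 elements whose complement lies outside the range.
The integers 14, …, 24 (11 of them) are such a set: any two sum to at least 14+15 = 29 and at most 23+24 = 47 < 49.
By the pigeonhole principle, any 12th integer completes one of the 9 pairs, so 12 choices force a sum of 49.

12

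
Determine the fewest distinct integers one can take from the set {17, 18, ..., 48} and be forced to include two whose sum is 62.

Two chosen integers sum to 62 exactly when both halves of some pair {x, 62−x} with 17 ≤ x ≤ 62−x ≤ 45 are chosen — 14 such pairs.
The remaining 4 elements (those with no distinct partner in range) can never complete a 62-sum, so the worst case takes all of them and one from each pair: 4 + 14 = 18.
Pigeonhole: the 19th integer has to be the second member of some pair, so 18 + 1 = 19.

19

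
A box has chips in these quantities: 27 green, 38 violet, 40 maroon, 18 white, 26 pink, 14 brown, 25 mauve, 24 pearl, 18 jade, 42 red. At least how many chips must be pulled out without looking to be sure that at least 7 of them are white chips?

261

In the worst case for collecting white chips, every non-white chip comes out first.
There are 27 + 38 + 40 + 26 + 14 + 25 + 24 + 18 + 42 = 254 non-white chips altogether.
After those, each further chip must be white, so 254 + 7 = 261 draws guarantee 7 white chips.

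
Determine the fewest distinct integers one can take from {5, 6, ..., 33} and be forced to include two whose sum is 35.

17

Two chosen integers sum to 35 exactly when both halves of some pair {x, 35−x} with 5 ≤ x ≤ 35−x ≤ 30 are chosen — 13 such pairs.
The remaining 3 elements (those with no distinct partner in range) can never complete a 35-sum, so the worst case takes all of them and one from each pair: 3 + 13 = 16.
By pigeonhole, the 17th integer has to be the second member of some pair, so 16 + 1 = 17.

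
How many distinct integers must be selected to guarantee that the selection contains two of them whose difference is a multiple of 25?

26

Integers whose pairwise differences are multiples of 25 are exactly those sharing a remainder mod 25. By the pigeonhole principle, the 25 residue classes mod 25 are the pigeonholes.
With 25 integers one could put 1 in each residue class and have no class reach 2.
The 26th integer pushes some class to 2, so 25·1 + 1 = 26.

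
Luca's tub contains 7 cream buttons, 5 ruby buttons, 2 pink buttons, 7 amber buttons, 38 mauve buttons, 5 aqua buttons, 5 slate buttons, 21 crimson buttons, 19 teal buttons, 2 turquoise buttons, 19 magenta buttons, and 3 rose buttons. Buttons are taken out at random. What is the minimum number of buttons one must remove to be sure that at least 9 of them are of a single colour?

69

Put each drawn button into a box by colour. The largest draw with every box below 9 takes min(count, 8) from each colour; colours with fewer than 8 contribute all they have.
Σ min(cᵢ, 8) = 7 + 5 + 2 + 7 + 8 + 5 + 5 + 8 + 8 + 2 + 8 + 3 = 68.
Draw number 68 + 1 = 69 must push one box to 9.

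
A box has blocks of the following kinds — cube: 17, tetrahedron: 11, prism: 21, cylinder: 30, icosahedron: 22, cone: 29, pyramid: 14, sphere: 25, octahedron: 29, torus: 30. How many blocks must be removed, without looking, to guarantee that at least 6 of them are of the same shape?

An adversary could hand out at most 5 blocks per shape: 5 + 5 + 5 + 5 + 5 + 5 + 5 + 5 + 5 + 5 = 50 blocks and still no shape has 6.
One more block lands in a shape already at 5, so 51 draws are enough and 50 are not.

51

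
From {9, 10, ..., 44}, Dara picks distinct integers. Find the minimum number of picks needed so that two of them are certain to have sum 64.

Two chosen integers sum to 64 exactly when both halves of some pair {x, 64−x} with 20 ≤ x ≤ 64−x ≤ 44 are chosen — 12 such pairs.
The remaining 12 elements (those with no distinct partner in range) can never complete a 64-sum, so the worst case takes all of them and one from each pair: 12 + 12 = 24.
By pigeonhole, the 25th integer has to be the second member of some pair, so 24 + 1 = 25.

25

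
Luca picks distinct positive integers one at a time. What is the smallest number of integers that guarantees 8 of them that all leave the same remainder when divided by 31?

218

Pigeonhole: the 31 residue classes mod 31 are the pigeonholes.
With 217 integers one could put 7 in each residue class and have no class reach 8.
The 218th integer pushes some class to 8, so 31·7 + 1 = 218.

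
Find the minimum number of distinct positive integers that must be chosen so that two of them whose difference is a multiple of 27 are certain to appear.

Integers whose pairwise differences are multiples of 27 are exactly those sharing a remainder mod 27. The 27 residue classes mod 27 are the pigeonholes.
With 27 integers one could put 1 in each residue class and have no class reach 2.
The 28th integer pushes some class to 2, so 27·1 + 1 = 28.

28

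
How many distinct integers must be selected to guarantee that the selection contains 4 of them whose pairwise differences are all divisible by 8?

25

Integers whose pairwise differences are multiples of 8 are exactly those sharing a remainder mod 8. The 8 residue classes mod 8 are the pigeonholes.
With 24 integers one could put 3 in each residue class and have no class reach 4.
The 25th integer pushes some class to 4, so 8·3 + 1 = 25.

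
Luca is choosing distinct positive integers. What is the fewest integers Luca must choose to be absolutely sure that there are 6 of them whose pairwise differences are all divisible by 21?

106

Integers whose pairwise differences are multiples of 21 are exactly those sharing a remainder mod 21. By pigeonhole, the 21 residue classes mod 21 are the pigeonholes.
With 105 integers one could put 5 in each residue class and have no class reach 6.
The 106th integer pushes some class to 6, so 21·5 + 1 = 106.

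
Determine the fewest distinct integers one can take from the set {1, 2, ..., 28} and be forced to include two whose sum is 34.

Two chosen integers sum to 34 exactly when both halves of some pair {x, 34−x} with 6 ≤ x ≤ 34−x ≤ 28 are chosen — 11 such pairs.
The remaining 6 elements (those with no distinct partner in range) can never complete a 34-sum, so the worst case takes all of them and one from each pair: 6 + 11 = 17.
By pigeonhole, the 18th integer has to be the second member of some pair, so 17 + 1 = 18.

18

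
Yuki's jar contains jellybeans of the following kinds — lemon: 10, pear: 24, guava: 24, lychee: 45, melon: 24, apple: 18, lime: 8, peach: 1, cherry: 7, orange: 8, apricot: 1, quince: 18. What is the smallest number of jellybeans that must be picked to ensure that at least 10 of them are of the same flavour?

89

An adversary could hand out at most 9 jellybeans per flavour (5 flavours run out sooner): 9 + 9 + 9 + 9 + 9 + 9 + 8 + 1 + 7 + 8 + 1 + 9 = 88 jellybeans and still no flavour has 10.
By pigeonhole, one more jellybean lands in a flavour already at 9, so 89 draws are enough and 88 are not.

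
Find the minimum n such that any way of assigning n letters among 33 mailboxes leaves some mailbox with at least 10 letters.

298

With 297 letters one could put exactly 9 in each of the 33 mailboxes, and no mailbox would reach 10.
One more letter must land in a mailbox that already has 9, giving it 10.
So 33 × 9 + 1 = 298 letters are required.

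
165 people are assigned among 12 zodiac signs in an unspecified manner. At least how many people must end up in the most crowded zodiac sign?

14

By pigeonhole, the 12 zodiac signs are the holes and the 165 people are the pigeons.
If every zodiac sign held at most 13 people, the total would be at most 12 × 13 = 156, which is less than 165.
So some zodiac sign holds at least ⌈165/12⌉ = 14 people.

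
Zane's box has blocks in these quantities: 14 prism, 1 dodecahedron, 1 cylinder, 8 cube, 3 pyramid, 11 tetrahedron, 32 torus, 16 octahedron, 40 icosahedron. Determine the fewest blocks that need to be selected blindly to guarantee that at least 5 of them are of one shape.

30

The 9 shapes are the holes; the blocks drawn are the pigeons.
To avoid 5 of any one shape, the worst case takes at most 4 of each shape, or every block of a shape that has fewer than 4.
That gives 4 + 1 + 1 + 4 + 3 + 4 + 4 + 4 + 4 = 29 blocks with no shape reaching 5.
The next block forces some shape to 5, so 29 + 1 = 30.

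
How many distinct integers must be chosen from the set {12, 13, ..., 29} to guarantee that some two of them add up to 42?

Group the elements by complementary pair {x, 42−x}: {13,29}, {14,28}, {15,27}, …, giving 8 two-element pairs; the single value 21 (it cannot pair with itself since the integers are distinct); and 1 integer whose partner 42−x falls outside [12,29].
By the pigeonhole principle, treating each of those 10 groups as a pigeonhole, one can pick one integer per group — 10 integers — with no two summing to 42.
The 11th integer lands in an occupied pair, forcing a sum of 42.

11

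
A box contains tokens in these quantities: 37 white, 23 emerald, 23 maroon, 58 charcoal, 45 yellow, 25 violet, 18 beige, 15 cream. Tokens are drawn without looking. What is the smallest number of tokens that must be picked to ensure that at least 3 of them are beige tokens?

In the worst case for collecting beige tokens, every non-beige token comes out first.
There are 37 + 23 + 23 + 58 + 45 + 25 + 15 = 226 non-beige tokens altogether.
After those, each further token must be beige, so 226 + 3 = 229 draws guarantee 3 beige tokens.

229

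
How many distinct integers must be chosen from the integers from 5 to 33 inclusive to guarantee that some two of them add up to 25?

22

A set avoiding the sum 25 can contain at most one of each pair {x, 25−x}, plus the 13 elements whose complement lies outside the range.
The integers 13, …, 33 (21 of them) are such a set: any two sum to at least 13+14 = 27 > 25.
By pigeonhole, any 22nd integer completes one of the 8 pairs, so 22 choices force a sum of 25.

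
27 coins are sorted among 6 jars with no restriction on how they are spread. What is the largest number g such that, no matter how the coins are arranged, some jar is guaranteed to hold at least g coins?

The 6 jars are the holes and the 27 coins are the pigeons.
If every jar held at most 4 coins, the total would be at most 6 × 4 = 24, which is less than 27.
So some jar holds at least ⌈27/6⌉ = 5 coins.

5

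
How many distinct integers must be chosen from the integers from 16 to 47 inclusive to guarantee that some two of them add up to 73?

22

Group the elements by complementary pair {x, 73−x}: {26,47}, {27,46}, {28,45}, …, giving 11 two-element pairs and 10 integers whose partner 73−x falls outside [16,47].
By the pigeonhole principle, treating each of those 21 groups as a pigeonhole, one can pick one integer per group — 21 integers — with no two summing to 73.
The 22nd integer lands in an occupied pair, forcing a sum of 73.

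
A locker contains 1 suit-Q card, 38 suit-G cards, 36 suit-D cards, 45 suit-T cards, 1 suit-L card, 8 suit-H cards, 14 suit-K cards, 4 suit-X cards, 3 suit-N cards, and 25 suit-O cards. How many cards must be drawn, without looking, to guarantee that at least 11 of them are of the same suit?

68

An adversary could hand out at most 10 cards per suit (5 suits run out sooner): 1 + 10 + 10 + 10 + 1 + 8 + 10 + 4 + 3 + 10 = 67 cards and still no suit has 11.
One more card lands in a suit already at 10, so 68 draws are enough and 67 are not.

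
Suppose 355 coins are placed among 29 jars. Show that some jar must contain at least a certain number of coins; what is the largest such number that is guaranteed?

13

The 29 jars are the holes and the 355 coins are the pigeons.
If every jar held at most 12 coins, the total would be at most 29 × 12 = 348, which is less than 355.
So some jar holds at least ⌈355/29⌉ = 13 coins.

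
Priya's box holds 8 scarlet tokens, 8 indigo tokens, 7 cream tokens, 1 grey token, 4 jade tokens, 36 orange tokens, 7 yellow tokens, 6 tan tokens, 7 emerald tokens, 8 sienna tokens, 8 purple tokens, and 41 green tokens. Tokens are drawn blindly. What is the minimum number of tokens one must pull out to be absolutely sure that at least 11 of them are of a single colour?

An adversary could hand out at most 10 tokens per colour (10 colours run out sooner): 8 + 8 + 7 + 1 + 4 + 10 + 7 + 6 + 7 + 8 + 8 + 10 = 84 tokens and still no colour has 11.
By the pigeonhole principle, one more token lands in a colour already at 10, so 85 draws are enough and 84 are not.

85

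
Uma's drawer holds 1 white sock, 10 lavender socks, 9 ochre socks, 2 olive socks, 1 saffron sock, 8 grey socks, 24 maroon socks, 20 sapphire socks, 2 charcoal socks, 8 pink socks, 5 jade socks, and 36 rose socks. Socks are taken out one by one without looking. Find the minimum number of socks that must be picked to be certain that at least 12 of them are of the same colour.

80

An adversary could hand out at most 11 socks per colour (9 colours run out sooner): 1 + 10 + 9 + 2 + 1 + 8 + 11 + 11 + 2 + 8 + 5 + 11 = 79 socks and still no colour has 12.
One more sock lands in a colour already at 11, so 80 draws are enough and 79 are not.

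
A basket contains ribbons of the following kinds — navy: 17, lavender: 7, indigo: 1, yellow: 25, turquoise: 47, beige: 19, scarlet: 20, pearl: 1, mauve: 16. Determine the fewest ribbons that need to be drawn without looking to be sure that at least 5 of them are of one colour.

31

An adversary could hand out at most 4 ribbons per colour (indigo, pearl run out sooner): 4 + 4 + 1 + 4 + 4 + 4 + 4 + 1 + 4 = 30 ribbons and still no colour has 5.
One more ribbon lands in a colour already at 4, so 31 draws are enough and 30 are not.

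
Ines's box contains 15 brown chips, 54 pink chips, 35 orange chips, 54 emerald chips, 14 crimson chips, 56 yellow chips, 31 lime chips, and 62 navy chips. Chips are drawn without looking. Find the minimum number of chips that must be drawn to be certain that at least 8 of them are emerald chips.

275

In the worst case for collecting emerald chips, every non-emerald chip comes out first.
There are 15 + 54 + 35 + 14 + 56 + 31 + 62 = 267 non-emerald chips altogether.
After those, each further chip must be emerald, so 267 + 8 = 275 draws guarantee 8 emerald chips.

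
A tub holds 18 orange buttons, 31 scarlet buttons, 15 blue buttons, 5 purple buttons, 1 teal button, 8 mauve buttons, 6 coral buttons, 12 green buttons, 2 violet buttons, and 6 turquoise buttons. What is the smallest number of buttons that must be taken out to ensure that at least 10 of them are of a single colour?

An adversary could hand out at most 9 buttons per colour (6 colours run out sooner): 9 + 9 + 9 + 5 + 1 + 8 + 6 + 9 + 2 + 6 = 64 buttons and still no colour has 10.
By the pigeonhole principle, one more button lands in a colour already at 9, so 65 draws are enough and 64 are not.

65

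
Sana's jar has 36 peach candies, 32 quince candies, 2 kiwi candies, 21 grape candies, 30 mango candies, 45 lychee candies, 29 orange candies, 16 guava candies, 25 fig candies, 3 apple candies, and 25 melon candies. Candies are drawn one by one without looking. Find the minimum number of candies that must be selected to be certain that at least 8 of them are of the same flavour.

An adversary could hand out at most 7 candies per flavour (kiwi, apple run out sooner): 7 + 7 + 2 + 7 + 7 + 7 + 7 + 7 + 7 + 3 + 7 = 68 candies and still no flavour has 8.
By the pigeonhole principle, one more candy lands in a flavour already at 7, so 69 draws are enough and 68 are not.

69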